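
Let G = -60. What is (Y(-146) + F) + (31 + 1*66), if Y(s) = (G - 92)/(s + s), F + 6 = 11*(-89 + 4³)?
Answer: -13394/73 ≈ -183.48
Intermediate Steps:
F = -281 (F = -6 + 11*(-89 + 4³) = -6 + 11*(-89 + 64) = -6 + 11*(-25) = -6 - 275 = -281)
Y(s) = -76/s (Y(s) = (-60 - 92)/(s + s) = -152*1/(2*s) = -76/s)
(Y(-146) + F) + (31 + 1*66) = (-76/(-146) - 281) + (31 + 1*66) = (-76*(-1/146) - 281) + (31 + 66) = (38/73 - 281) + 97 = -20475/73 + 97 = -13394/73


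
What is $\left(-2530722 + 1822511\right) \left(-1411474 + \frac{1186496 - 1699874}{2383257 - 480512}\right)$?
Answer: $\frac{1902025009085270188}{1902745} \approx 9.9962 \cdot 10^{11}$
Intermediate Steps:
$\left(-2530722 + 1822511\right) \left(-1411474 + \frac{1186496 - 1699874}{2383257 - 480512}\right) = - 708211 \left(-1411474 - \frac{513378}{1902745}\right) = \left(-708211\right) \left(- \frac{2685675609508}{1902745}\right) = \frac{1902025009085270188}{1902745}$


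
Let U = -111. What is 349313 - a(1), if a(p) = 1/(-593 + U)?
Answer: 245916353/704 ≈ 3.4931e+5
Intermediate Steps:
a(p) = -1/704 (a(p) = 1/(-593 - 111) = 1/(-704) = -1/704)
349313 - a(1) = 349313 - 1*(-1/704) = 349313 + 1/704 = 245916353/704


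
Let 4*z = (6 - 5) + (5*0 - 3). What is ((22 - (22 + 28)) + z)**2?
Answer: 3249/4 ≈ 812.25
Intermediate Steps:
z = -1/2 (z = ((6 - 5) + (5*0 - 3))/4 = (1 + (0 - 3))/4 = (1 - 3)/4 = (1/4)*(-2) = -1/2 ≈ -0.50000)
((22 - (22 + 28)) + z)**2 = ((22 - (22 + 28)) - 1/2)**2 = ((22 - 1*50) - 1/2)**2 = ((22 - 50) - 1/2)**2 = (-28 - 1/2)**2 = (-57/2)**2 = 3249/4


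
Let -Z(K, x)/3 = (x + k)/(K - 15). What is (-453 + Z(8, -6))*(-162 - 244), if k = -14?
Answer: 187398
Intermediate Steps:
Z(K, x) = -3*(-14 + x)/(-15 + K) (Z(K, x) = -3*(x - 14)/(K - 15) = -3*(-14 + x)/(-15 + K))
(-453 + Z(8, -6))*(-162 - 244) = (-453 + 3*(14 - 1*(-6))/(-15 + 8))*(-162 - 244) = (-453 + 3*(14 + 6)/(-7))*(-406) = (-453 + 3*(-⅐)*20)*(-406) = (-453 - 60/7)*(-406) = -3231/7*(-406) = 187398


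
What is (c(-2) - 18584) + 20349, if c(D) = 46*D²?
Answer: 1949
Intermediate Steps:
(c(-2) - 18584) + 20349 = (46*(-2)² - 18584) + 20349 = (46*4 - 18584) + 20349 = (184 - 18584) + 20349 = -18400 + 20349 = 1949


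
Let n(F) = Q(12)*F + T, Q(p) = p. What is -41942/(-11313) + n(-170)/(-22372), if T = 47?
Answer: 960873233/253094436 ≈ 3.7965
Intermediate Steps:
n(F) = 47 + 12*F (n(F) = 12*F + 47 = 47 + 12*F)
-41942/(-11313) + n(-170)/(-22372) = -41942/(-11313) + (47 + 12*(-170))/(-22372) = -41942*(-1/11313) + (47 - 2040)*(-1/22372) = 41942/11313 - 1993*(-1/22372) = 41942/11313 + 1993/22372 = 960873233/253094436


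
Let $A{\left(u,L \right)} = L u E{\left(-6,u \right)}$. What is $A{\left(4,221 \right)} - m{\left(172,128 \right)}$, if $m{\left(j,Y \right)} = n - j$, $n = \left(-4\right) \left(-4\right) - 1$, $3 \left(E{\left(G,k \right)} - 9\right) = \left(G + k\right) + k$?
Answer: $\frac{26107}{3} \approx 8702.3$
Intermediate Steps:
$E{\left(G,k \right)} = 9 + \frac{G}{3} + \frac{2 k}{3}$ ($E{\left(G,k \right)} = 9 + \frac{\left(G + k\right) + k}{3} = 9 + \frac{G + 2 k}{3} = 9 + \left(\frac{G}{3} + \frac{2 k}{3}\right) = 9 + \frac{G}{3} + \frac{2 k}{3}$)
$n = 15$ ($n = 16 - 1 = 15$)
$m{\left(j,Y \right)} = 15 - j$
$A{\left(u,L \right)} = L u \left(7 + \frac{2 u}{3}\right)$ ($A{\left(u,L \right)} = L u \left(9 + \frac{1}{3} \left(-6\right) + \frac{2 u}{3}\right) = L u \left(9 - 2 + \frac{2 u}{3}\right) = L u \left(7 + \frac{2 u}{3}\right)$)
$A{\left(4,221 \right)} - m{\left(172,128 \right)} = \frac{1}{3} \cdot 221 \cdot 4 \left(21 + 2 \cdot 4\right) - \left(15 - 172\right) = \frac{1}{3} \cdot 221 \cdot 4 \left(21 + 8\right) - \left(15 - 172\right) = \frac{1}{3} \cdot 221 \cdot 4 \cdot 29 - -157 = \frac{25636}{3} + 157 = \frac{26107}{3}$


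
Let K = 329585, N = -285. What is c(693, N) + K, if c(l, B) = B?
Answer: 329300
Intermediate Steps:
c(693, N) + K = -285 + 329585 = 329300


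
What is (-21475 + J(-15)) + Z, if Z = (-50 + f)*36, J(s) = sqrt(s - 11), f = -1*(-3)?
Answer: -23167 + I*sqrt(26) ≈ -23167.0 + 5.099*I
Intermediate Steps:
f = 3
J(s) = sqrt(-11 + s)
Z = -1692 (Z = (-50 + 3)*36 = -47*36 = -1692)
(-21475 + J(-15)) + Z = (-21475 + sqrt(-11 - 15)) - 1692 = (-21475 + sqrt(-26)) - 1692 = (-21475 + I*sqrt(26)) - 1692 = -23167 + I*sqrt(26)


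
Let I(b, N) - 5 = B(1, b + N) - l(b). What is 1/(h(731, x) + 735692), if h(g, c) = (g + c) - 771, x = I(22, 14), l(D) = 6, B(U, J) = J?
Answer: 1/735687 ≈ 1.3593e-6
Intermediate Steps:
I(b, N) = -1 + N + b (I(b, N) = 5 + ((b + N) - 1*6) = 5 + ((N + b) - 6) = 5 + (-6 + N + b) = -1 + N + b)
x = 35 (x = -1 + 14 + 22 = 35)
h(g, c) = -771 + c + g (h(g, c) = (c + g) - 771 = -771 + c + g)
1/(h(731, x) + 735692) = 1/((-771 + 35 + 731) + 735692) = 1/(-5 + 735692) = 1/735687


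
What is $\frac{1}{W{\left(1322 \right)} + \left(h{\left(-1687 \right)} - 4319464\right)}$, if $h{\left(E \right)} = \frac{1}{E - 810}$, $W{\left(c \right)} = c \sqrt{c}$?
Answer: $- \frac{26931896917673}{116316953595114964649} - \frac{8242681898 \sqrt{1322}}{116316953595114964649} \approx -2.3412 \cdot 10^{-7}$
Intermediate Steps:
$W{\left(c \right)} = c^{\frac{3}{2}}$
$h{\left(E \right)} = \frac{1}{-810 + E}$
$\frac{1}{W{\left(1322 \right)} + \left(h{\left(-1687 \right)} - 4319464\right)} = \frac{1}{1322^{\frac{3}{2}} + \left(\frac{1}{-810 - 1687} - 4319464\right)} = \frac{1}{1322 \sqrt{1322} - \left(4319464 - \frac{1}{-2497}\right)} = \frac{1}{1322 \sqrt{1322} - \frac{10785701609}{2497}} = \frac{1}{- \frac{10785701609}{2497} + 1322 \sqrt{1322}}$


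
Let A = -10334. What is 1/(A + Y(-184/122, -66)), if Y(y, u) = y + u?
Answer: -61/634492 ≈ -9.6140e-5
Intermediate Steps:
Y(y, u) = u + y
1/(A + Y(-184/122, -66)) = 1/(-10334 + (-66 - 184/122)) = 1/(-10334 + (-66 - 184*1/122)) = 1/(-10334 + (-66 - 92/61)) = 1/(-10334 - 4118/61) = 1/(-634492/61) = -61/634492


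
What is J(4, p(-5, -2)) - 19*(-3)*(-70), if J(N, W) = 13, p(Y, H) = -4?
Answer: -3977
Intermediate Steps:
J(4, p(-5, -2)) - 19*(-3)*(-70) = 13 - 19*(-3)*(-70) = 13 + 57*(-70) = 13 - 3990 = -3977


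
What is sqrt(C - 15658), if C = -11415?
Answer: I*sqrt(27073) ≈ 164.54*I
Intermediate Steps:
sqrt(C - 15658) = sqrt(-11415 - 15658) = sqrt(-27073) = I*sqrt(27073)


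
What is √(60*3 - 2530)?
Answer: 5*I*√94 ≈ 48.477*I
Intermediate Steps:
√(60*3 - 2530) = √(180 - 2530) = √(-2350) = 5*I*√94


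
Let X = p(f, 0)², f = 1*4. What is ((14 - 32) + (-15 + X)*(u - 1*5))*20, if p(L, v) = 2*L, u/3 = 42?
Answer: 118220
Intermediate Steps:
u = 126 (u = 3*42 = 126)
f = 4
X = 64 (X = (2*4)² = 8² = 64)
((14 - 32) + (-15 + X)*(u - 1*5))*20 = ((14 - 32) + (-15 + 64)*(126 - 1*5))*20 = (-18 + 49*(126 - 5))*20 = (-18 + 49*121)*20 = (-18 + 5929)*20 = 5911*20 = 118220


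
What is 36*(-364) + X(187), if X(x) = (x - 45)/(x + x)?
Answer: -2450377/187 ≈ -13104.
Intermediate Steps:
X(x) = (-45 + x)/(2*x) (X(x) = (-45 + x)/((2*x)) = (-45 + x)*(1/(2*x)) = (-45 + x)/(2*x))
36*(-364) + X(187) = 36*(-364) + (1/2)*(-45 + 187)/187 = -13104 + (1/2)*(1/187)*142 = -13104 + 71/187 = -2450377/187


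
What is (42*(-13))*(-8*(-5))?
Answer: -21840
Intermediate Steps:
(42*(-13))*(-8*(-5)) = -546*40 = -21840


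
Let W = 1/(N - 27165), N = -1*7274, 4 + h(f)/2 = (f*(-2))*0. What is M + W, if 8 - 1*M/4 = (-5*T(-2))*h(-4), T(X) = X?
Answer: 12122527/34439 ≈ 352.00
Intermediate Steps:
h(f) = -8 (h(f) = -8 + 2*((f*(-2))*0) = -8 + 2*(-2*f*0) = -8 + 2*0 = -8 + 0 = -8)
N = -7274
M = 352 (M = 32 - 4*(-5*(-2))*(-8) = 32 - 40*(-8) = 32 - 4*(-80) = 32 + 320 = 352)
W = -1/34439 (W = 1/(-7274 - 27165) = 1/(-34439) = -1/34439 ≈ -2.9037e-5)
M + W = 352 - 1/34439 = 12122527/34439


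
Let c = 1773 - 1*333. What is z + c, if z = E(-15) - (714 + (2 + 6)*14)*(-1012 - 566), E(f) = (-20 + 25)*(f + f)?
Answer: 1304718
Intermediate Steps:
c = 1440 (c = 1773 - 333 = 1440)
E(f) = 10*f (E(f) = 5*(2*f) = 10*f)
z = 1303278 (z = 10*(-15) - (714 + (2 + 6)*14)*(-1012 - 566) = -150 - (714 + 8*14)*(-1578) = -150 - (714 + 112)*(-1578) = -150 - 826*(-1578) = -150 - 1*(-1303428) = -150 + 1303428 = 1303278)
z + c = 1303278 + 1440 = 1304718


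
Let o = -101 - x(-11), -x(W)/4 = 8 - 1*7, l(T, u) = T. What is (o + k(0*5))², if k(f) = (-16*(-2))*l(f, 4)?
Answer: 9409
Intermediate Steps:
x(W) = -4 (x(W) = -4*(8 - 1*7) = -4*(8 - 7) = -4*1 = -4)
o = -97 (o = -101 - 1*(-4) = -101 + 4 = -97)
k(f) = 32*f (k(f) = (-16*(-2))*f = (-4*(-8))*f = 32*f)
(o + k(0*5))² = (-97 + 32*(0*5))² = (-97 + 32*0)² = (-97 + 0)² = (-97)² = 9409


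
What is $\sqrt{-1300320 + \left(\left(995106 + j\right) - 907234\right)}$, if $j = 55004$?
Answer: $2 i \sqrt{289361} \approx 1075.8 i$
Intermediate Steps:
$\sqrt{-1300320 + \left(\left(995106 + j\right) - 907234\right)} = \sqrt{-1300320 + \left(\left(995106 + 55004\right) - 907234\right)} = \sqrt{-1300320 + \left(1050110 - 907234\right)} = \sqrt{-1300320 + 142876} = \sqrt{-1157444} = 2 i \sqrt{289361}$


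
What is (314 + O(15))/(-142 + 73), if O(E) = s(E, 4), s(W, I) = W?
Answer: -329/69 ≈ -4.7681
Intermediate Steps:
O(E) = E
(314 + O(15))/(-142 + 73) = (314 + 15)/(-142 + 73) = 329/(-69) = 329*(-1/69) = -329/69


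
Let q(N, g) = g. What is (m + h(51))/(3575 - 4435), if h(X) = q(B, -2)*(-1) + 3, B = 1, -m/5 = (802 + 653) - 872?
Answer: 291/86 ≈ 3.3837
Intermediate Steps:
m = -2915 (m = -5*((802 + 653) - 872) = -5*(1455 - 872) = -5*583 = -2915)
h(X) = 5 (h(X) = -2*(-1) + 3 = 2 + 3 = 5)
(m + h(51))/(3575 - 4435) = (-2915 + 5)/(3575 - 4435) = -2910/(-860) = -2910*(-1/860) = 291/86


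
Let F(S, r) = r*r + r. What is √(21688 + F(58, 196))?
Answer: 30*√67 ≈ 245.56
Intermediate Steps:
F(S, r) = r + r² (F(S, r) = r² + r = r + r²)
√(21688 + F(58, 196)) = √(21688 + 196*(1 + 196)) = √(21688 + 196*197) = √(21688 + 38612) = √60300 = 30*√67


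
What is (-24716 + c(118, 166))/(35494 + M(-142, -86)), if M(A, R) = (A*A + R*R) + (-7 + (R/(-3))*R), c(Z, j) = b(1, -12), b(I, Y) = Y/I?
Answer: -74184/181745 ≈ -0.40818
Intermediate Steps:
c(Z, j) = -12 (c(Z, j) = -12/1 = -12*1 = -12)
M(A, R) = -7 + A**2 + 2*R**2/3 (M(A, R) = (A**2 + R**2) + (-7 + (R*(-1/3))*R) = (A**2 + R**2) + (-7 + (-R/3)*R) = (A**2 + R**2) + (-7 - R**2/3) = -7 + A**2 + 2*R**2/3)
(-24716 + c(118, 166))/(35494 + M(-142, -86)) = (-24716 - 12)/(35494 + (-7 + (-142)**2 + (2/3)*(-86)**2)) = -24728/(35494 + (-7 + 20164 + (2/3)*7396)) = -24728/(35494 + (-7 + 20164 + 14792/3)) = -24728/(35494 + 75263/3) = -24728/181745/3 = -24728*3/181745 = -74184/181745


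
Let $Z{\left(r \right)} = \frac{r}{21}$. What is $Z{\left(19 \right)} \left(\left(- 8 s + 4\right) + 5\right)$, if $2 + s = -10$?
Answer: $95$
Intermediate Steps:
$s = -12$ ($s = -2 - 10 = -12$)
$Z{\left(r \right)} = \frac{r}{21}$ ($Z{\left(r \right)} = r \frac{1}{21} = \frac{r}{21}$)
$Z{\left(19 \right)} \left(\left(- 8 s + 4\right) + 5\right) = \frac{1}{21} \cdot 19 \left(\left(\left(-8\right) \left(-12\right) + 4\right) + 5\right) = \frac{19 \left(\left(96 + 4\right) + 5\right)}{21} = \frac{19 \left(100 + 5\right)}{21} = \frac{19}{21} \cdot 105 = 95$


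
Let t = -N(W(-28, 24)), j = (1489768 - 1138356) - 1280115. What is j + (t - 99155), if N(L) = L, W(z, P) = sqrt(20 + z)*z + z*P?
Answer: -1027186 + 56*I*sqrt(2) ≈ -1.0272e+6 + 79.196*I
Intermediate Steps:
W(z, P) = P*z + z*sqrt(20 + z) (W(z, P) = z*sqrt(20 + z) + P*z = P*z + z*sqrt(20 + z))
j = -928703 (j = 351412 - 1280115 = -928703)
t = 672 + 56*I*sqrt(2) (t = -(-28)*(24 + sqrt(20 - 28)) = -(-28)*(24 + sqrt(-8)) = -(-28)*(24 + 2*I*sqrt(2)) = -(-672 - 56*I*sqrt(2)) = 672 + 56*I*sqrt(2) ≈ 672.0 + 79.196*I)
j + (t - 99155) = -928703 + ((672 + 56*I*sqrt(2)) - 99155) = -928703 + (-98483 + 56*I*sqrt(2)) = -1027186 + 56*I*sqrt(2)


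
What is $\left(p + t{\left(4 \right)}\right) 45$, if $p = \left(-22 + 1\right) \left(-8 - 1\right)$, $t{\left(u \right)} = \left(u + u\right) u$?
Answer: $9945$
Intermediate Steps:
$t{\left(u \right)} = 2 u^{2}$ ($t{\left(u \right)} = 2 u u = 2 u^{2}$)
$p = 189$ ($p = \left(-21\right) \left(-9\right) = 189$)
$\left(p + t{\left(4 \right)}\right) 45 = \left(189 + 2 \cdot 4^{2}\right) 45 = \left(189 + 2 \cdot 16\right) 45 = \left(189 + 32\right) 45 = 221 \cdot 45 = 9945$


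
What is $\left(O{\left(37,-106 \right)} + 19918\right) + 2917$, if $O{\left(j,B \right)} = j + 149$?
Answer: $23021$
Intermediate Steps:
$O{\left(j,B \right)} = 149 + j$
$\left(O{\left(37,-106 \right)} + 19918\right) + 2917 = \left(\left(149 + 37\right) + 19918\right) + 2917 = \left(186 + 19918\right) + 2917 = 20104 + 2917 = 23021$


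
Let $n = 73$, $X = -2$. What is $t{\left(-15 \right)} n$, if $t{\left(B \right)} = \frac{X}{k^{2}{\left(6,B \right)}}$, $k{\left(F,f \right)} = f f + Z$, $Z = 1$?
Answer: $- \frac{73}{25538} \approx -0.0028585$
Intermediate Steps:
$k{\left(F,f \right)} = 1 + f^{2}$ ($k{\left(F,f \right)} = f f + 1 = f^{2} + 1 = 1 + f^{2}$)
$t{\left(B \right)} = - \frac{2}{\left(1 + B^{2}\right)^{2}}$
$t{\left(-15 \right)} n = - \frac{2}{\left(1 + \left(-15\right)^{2}\right)^{2}} \cdot 73 = - \frac{2}{\left(1 + 225\right)^{2}} \cdot 73 = - \frac{2}{51076} \cdot 73 = \left(-2\right) \frac{1}{51076} \cdot 73 = \left(- \frac{1}{25538}\right) 73 = - \frac{73}{25538}$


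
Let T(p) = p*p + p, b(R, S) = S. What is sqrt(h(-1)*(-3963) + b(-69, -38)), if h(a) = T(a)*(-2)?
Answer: I*sqrt(38) ≈ 6.1644*I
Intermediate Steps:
T(p) = p + p**2 (T(p) = p**2 + p = p + p**2)
h(a) = -2*a*(1 + a) (h(a) = (a*(1 + a))*(-2) = -2*a*(1 + a))
sqrt(h(-1)*(-3963) + b(-69, -38)) = sqrt(-2*(-1)*(1 - 1)*(-3963) - 38) = sqrt(-2*(-1)*0*(-3963) - 38) = sqrt(0*(-3963) - 38) = sqrt(0 - 38) = sqrt(-38) = I*sqrt(38)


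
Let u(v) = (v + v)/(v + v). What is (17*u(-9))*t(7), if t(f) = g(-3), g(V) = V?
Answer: -51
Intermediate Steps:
u(v) = 1 (u(v) = (2*v)/((2*v)) = (2*v)*(1/(2*v)) = 1)
t(f) = -3
(17*u(-9))*t(7) = (17*1)*(-3) = 17*(-3) = -51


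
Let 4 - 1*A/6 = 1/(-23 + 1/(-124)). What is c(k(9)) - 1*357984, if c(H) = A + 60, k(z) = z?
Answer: -340362652/951 ≈ -3.5790e+5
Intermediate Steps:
A = 23072/951 (A = 24 - 6/(-23 + 1/(-124)) = 24 - 6/(-23 - 1/124) = 24 - 6/(-2853/124) = 24 - 6*(-124/2853) = 24 + 248/951 = 23072/951 ≈ 24.261)
c(H) = 80132/951 (c(H) = 23072/951 + 60 = 80132/951)
c(k(9)) - 1*357984 = 80132/951 - 1*357984 = 80132/951 - 357984 = -340362652/951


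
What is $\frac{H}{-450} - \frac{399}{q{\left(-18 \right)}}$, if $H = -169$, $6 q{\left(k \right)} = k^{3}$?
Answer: $\frac{6367}{8100} \approx 0.78605$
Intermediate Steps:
$q{\left(k \right)} = \frac{k^{3}}{6}$
$\frac{H}{-450} - \frac{399}{q{\left(-18 \right)}} = - \frac{169}{-450} - \frac{399}{\frac{1}{6} \left(-18\right)^{3}} = \left(-169\right) \left(- \frac{1}{450}\right) - \frac{399}{\frac{1}{6} \left(-5832\right)} = \frac{169}{450} - \frac{399}{-972} = \frac{169}{450} - - \frac{133}{324} = \frac{169}{450} + \frac{133}{324} = \frac{6367}{8100}$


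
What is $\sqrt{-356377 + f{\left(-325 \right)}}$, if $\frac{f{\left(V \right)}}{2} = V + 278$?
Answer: $i \sqrt{356471} \approx 597.05 i$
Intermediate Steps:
$f{\left(V \right)} = 556 + 2 V$ ($f{\left(V \right)} = 2 \left(V + 278\right) = 2 \left(278 + V\right) = 556 + 2 V$)
$\sqrt{-356377 + f{\left(-325 \right)}} = \sqrt{-356377 + \left(556 + 2 \left(-325\right)\right)} = \sqrt{-356377 + \left(556 - 650\right)} = \sqrt{-356377 - 94} = \sqrt{-356471} = i \sqrt{356471}$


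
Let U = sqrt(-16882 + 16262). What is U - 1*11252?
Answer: -11252 + 2*I*sqrt(155) ≈ -11252.0 + 24.9*I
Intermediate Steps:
U = 2*I*sqrt(155) (U = sqrt(-620) = 2*I*sqrt(155) ≈ 24.9*I)
U - 1*11252 = 2*I*sqrt(155) - 1*11252 = 2*I*sqrt(155) - 11252 = -11252 + 2*I*sqrt(155)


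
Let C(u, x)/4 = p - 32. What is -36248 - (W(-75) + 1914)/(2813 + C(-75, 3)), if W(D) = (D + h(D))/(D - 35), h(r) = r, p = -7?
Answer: -1059441365/29227 ≈ -36249.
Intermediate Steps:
C(u, x) = -156 (C(u, x) = 4*(-7 - 32) = 4*(-39) = -156)
W(D) = 2*D/(-35 + D) (W(D) = (D + D)/(D - 35) = (2*D)/(-35 + D) = 2*D/(-35 + D))
-36248 - (W(-75) + 1914)/(2813 + C(-75, 3)) = -36248 - (2*(-75)/(-35 - 75) + 1914)/(2813 - 156) = -36248 - (2*(-75)/(-110) + 1914)/2657 = -36248 - (2*(-75)*(-1/110) + 1914)/2657 = -36248 - (15/11 + 1914)/2657 = -36248 - 21069/(11*2657) = -36248 - 1*21069/29227 = -36248 - 21069/29227 = -1059441365/29227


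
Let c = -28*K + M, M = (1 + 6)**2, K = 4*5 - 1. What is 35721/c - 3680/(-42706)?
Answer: -36279133/491119 ≈ -73.870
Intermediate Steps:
K = 19 (K = 20 - 1 = 19)
M = 49 (M = 7**2 = 49)
c = -483 (c = -28*19 + 49 = -532 + 49 = -483)
35721/c - 3680/(-42706) = 35721/(-483) - 3680/(-42706) = 35721*(-1/483) - 3680*(-1/42706) = -1701/23 + 1840/21353 = -36279133/491119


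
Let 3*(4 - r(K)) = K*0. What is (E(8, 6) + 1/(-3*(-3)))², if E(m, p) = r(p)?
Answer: 1369/81 ≈ 16.901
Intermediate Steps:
r(K) = 4 (r(K) = 4 - K*0/3 = 4 - ⅓*0 = 4 + 0 = 4)
E(m, p) = 4
(E(8, 6) + 1/(-3*(-3)))² = (4 + 1/(-3*(-3)))² = (4 + 1/9)² = (4 + ⅑)² = (37/9)² = 1369/81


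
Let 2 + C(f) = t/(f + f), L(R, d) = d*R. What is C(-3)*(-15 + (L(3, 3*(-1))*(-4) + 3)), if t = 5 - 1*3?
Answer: -56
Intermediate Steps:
t = 2 (t = 5 - 3 = 2)
L(R, d) = R*d
C(f) = -2 + 1/f (C(f) = -2 + 2/(f + f) = -2 + 2/((2*f)) = -2 + 2*(1/(2*f)) = -2 + 1/f)
C(-3)*(-15 + (L(3, 3*(-1))*(-4) + 3)) = (-2 + 1/(-3))*(-15 + ((3*(3*(-1)))*(-4) + 3)) = (-2 - ⅓)*(-15 + ((3*(-3))*(-4) + 3)) = -7*(-15 + (-9*(-4) + 3))/3 = -7*(-15 + (36 + 3))/3 = -7*(-15 + 39)/3 = -7/3*24 = -56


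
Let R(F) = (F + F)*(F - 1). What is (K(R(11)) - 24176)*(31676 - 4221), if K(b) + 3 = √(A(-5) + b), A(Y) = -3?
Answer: -663834445 + 27455*√217 ≈ -6.6343e+8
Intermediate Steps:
R(F) = 2*F*(-1 + F) (R(F) = (2*F)*(-1 + F) = 2*F*(-1 + F))
K(b) = -3 + √(-3 + b)
(K(R(11)) - 24176)*(31676 - 4221) = ((-3 + √(-3 + 2*11*(-1 + 11))) - 24176)*(31676 - 4221) = ((-3 + √(-3 + 2*11*10)) - 24176)*27455 = ((-3 + √(-3 + 220)) - 24176)*27455 = ((-3 + √217) - 24176)*27455 = (-24179 + √217)*27455 = -663834445 + 27455*√217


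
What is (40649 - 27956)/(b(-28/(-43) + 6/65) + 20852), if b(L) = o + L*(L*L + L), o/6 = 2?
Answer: 277146703143375/455578342455332 ≈ 0.60834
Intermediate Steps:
o = 12 (o = 6*2 = 12)
b(L) = 12 + L*(L + L²) (b(L) = 12 + L*(L*L + L) = 12 + L*(L² + L) = 12 + L*(L + L²))
(40649 - 27956)/(b(-28/(-43) + 6/65) + 20852) = (40649 - 27956)/((12 + (-28/(-43) + 6/65)² + (-28/(-43) + 6/65)³) + 20852) = 12693/((12 + (-28*(-1/43) + 6*(1/65))² + (-28*(-1/43) + 6*(1/65))³) + 20852) = 12693/((12 + (28/43 + 6/65)² + (28/43 + 6/65)³) + 20852) = 12693/((12 + (2078/2795)² + (2078/2795)³) + 20852) = 12693/((12 + 4318084/7812025 + 8972978552/21834609875) + 20852) = 12693/(283057341832/21834609875 + 20852) = 12693/(455578342455332/21834609875) = 12693*(21834609875/455578342455332) = 277146703143375/455578342455332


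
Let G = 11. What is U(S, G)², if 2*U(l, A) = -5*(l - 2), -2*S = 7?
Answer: 3025/16 ≈ 189.06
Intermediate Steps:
S = -7/2 (S = -½*7 = -7/2 ≈ -3.5000)
U(l, A) = 5 - 5*l/2 (U(l, A) = (-5*(l - 2))/2 = (-5*(-2 + l))/2 = (10 - 5*l)/2 = 5 - 5*l/2)
U(S, G)² = (5 - 5/2*(-7/2))² = (5 + 35/4)² = (55/4)² = 3025/16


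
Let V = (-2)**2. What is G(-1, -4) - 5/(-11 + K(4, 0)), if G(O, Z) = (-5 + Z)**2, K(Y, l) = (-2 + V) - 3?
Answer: 977/12 ≈ 81.417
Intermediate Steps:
V = 4
K(Y, l) = -1 (K(Y, l) = (-2 + 4) - 3 = 2 - 3 = -1)
G(-1, -4) - 5/(-11 + K(4, 0)) = (-5 - 4)**2 - 5/(-11 - 1) = (-9)**2 - 5/(-12) = 81 - 1/12*(-5) = 81 + 5/12 = 977/12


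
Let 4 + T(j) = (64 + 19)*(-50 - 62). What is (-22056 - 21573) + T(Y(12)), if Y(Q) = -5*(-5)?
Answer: -52929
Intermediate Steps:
Y(Q) = 25
T(j) = -9300 (T(j) = -4 + (64 + 19)*(-50 - 62) = -4 + 83*(-112) = -4 - 9296 = -9300)
(-22056 - 21573) + T(Y(12)) = (-22056 - 21573) - 9300 = -43629 - 9300 = -52929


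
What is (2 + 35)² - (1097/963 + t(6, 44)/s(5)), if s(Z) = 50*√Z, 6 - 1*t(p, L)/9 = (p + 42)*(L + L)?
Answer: 1317250/963 + 18981*√5/125 ≈ 1707.4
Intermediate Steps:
t(p, L) = 54 - 18*L*(42 + p) (t(p, L) = 54 - 9*(p + 42)*(L + L) = 54 - 9*(42 + p)*2*L = 54 - 18*L*(42 + p))
(2 + 35)² - (1097/963 + t(6, 44)/s(5)) = (2 + 35)² - (1097/963 + (54 - 756*44 - 18*44*6)/((50*√5))) = 37² - (1097*(1/963) + (54 - 33264 - 4752)*(√5/250)) = 1369 - (1097/963 - 18981*√5/125) = 1369 + (-1097/963 + 18981*√5/125) = 1317250/963 + 18981*√5/125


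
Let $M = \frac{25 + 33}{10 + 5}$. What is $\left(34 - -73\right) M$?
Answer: $\frac{6206}{15} \approx 413.73$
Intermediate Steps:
$M = \frac{58}{15} \approx 3.8667$
$\left(34 - -73\right) M = \left(34 - -73\right) \frac{58}{15} = \left(34 + 73\right) \frac{58}{15} = 107 \cdot \frac{58}{15} = \frac{6206}{15}$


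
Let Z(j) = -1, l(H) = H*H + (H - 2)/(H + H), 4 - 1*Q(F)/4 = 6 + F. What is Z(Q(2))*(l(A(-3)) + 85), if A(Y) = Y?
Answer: -569/6 ≈ -94.833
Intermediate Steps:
Q(F) = -8 - 4*F (Q(F) = 16 - 4*(6 + F) = 16 + (-24 - 4*F) = -8 - 4*F)
l(H) = H² + (-2 + H)/(2*H) (l(H) = H² + (-2 + H)/((2*H)) = H² + (-2 + H)*(1/(2*H)) = H² + (-2 + H)/(2*H))
Z(Q(2))*(l(A(-3)) + 85) = -((-1 + (-3)³ + (½)*(-3))/(-3) + 85) = -(-(-1 - 27 - 3/2)/3 + 85) = -(-⅓*(-59/2) + 85) = -(59/6 + 85) = -1*569/6 = -569/6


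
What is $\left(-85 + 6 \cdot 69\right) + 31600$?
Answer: $31929$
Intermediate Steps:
$\left(-85 + 6 \cdot 69\right) + 31600 = \left(-85 + 414\right) + 31600 = 329 + 31600 = 31929$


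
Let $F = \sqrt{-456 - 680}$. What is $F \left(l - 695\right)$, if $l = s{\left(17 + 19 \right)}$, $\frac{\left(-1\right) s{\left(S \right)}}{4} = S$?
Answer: $- 3356 i \sqrt{71} \approx - 28278.0 i$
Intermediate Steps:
$s{\left(S \right)} = - 4 S$
$l = -144$ ($l = - 4 \left(17 + 19\right) = \left(-4\right) 36 = -144$)
$F = 4 i \sqrt{71}$ ($F = \sqrt{-1136} = 4 i \sqrt{71} \approx 33.705 i$)
$F \left(l - 695\right) = 4 i \sqrt{71} \left(-144 - 695\right) = 4 i \sqrt{71} \left(-839\right) = - 3356 i \sqrt{71}$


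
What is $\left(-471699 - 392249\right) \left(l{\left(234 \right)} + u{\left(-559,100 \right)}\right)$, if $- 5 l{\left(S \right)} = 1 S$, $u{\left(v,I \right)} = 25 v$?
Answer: $\frac{60570530332}{5} \approx 1.2114 \cdot 10^{10}$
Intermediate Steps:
$l{\left(S \right)} = - \frac{S}{5}$ ($l{\left(S \right)} = - \frac{1 S}{5} = - \frac{S}{5}$)
$\left(-471699 - 392249\right) \left(l{\left(234 \right)} + u{\left(-559,100 \right)}\right) = \left(-471699 - 392249\right) \left(\left(- \frac{1}{5}\right) 234 + 25 \left(-559\right)\right) = - 863948 \left(- \frac{234}{5} - 13975\right) = \left(-863948\right) \left(- \frac{70109}{5}\right) = \frac{60570530332}{5}$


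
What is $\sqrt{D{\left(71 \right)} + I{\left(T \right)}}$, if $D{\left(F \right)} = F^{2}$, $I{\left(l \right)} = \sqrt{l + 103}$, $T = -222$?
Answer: $\sqrt{5041 + i \sqrt{119}} \approx 71.0 + 0.0768 i$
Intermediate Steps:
$I{\left(l \right)} = \sqrt{103 + l}$
$\sqrt{D{\left(71 \right)} + I{\left(T \right)}} = \sqrt{71^{2} + \sqrt{103 - 222}} = \sqrt{5041 + \sqrt{-119}} = \sqrt{5041 + i \sqrt{119}}$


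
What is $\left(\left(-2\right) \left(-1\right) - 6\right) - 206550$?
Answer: $-206554$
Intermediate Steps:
$\left(\left(-2\right) \left(-1\right) - 6\right) - 206550 = \left(2 - 6\right) - 206550 = -4 - 206550 = -206554$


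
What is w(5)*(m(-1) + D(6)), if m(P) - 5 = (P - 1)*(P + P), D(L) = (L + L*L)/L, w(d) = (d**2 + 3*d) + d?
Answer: 720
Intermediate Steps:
w(d) = d**2 + 4*d
D(L) = (L + L**2)/L
m(P) = 5 + 2*P*(-1 + P) (m(P) = 5 + (P - 1)*(P + P) = 5 + (-1 + P)*(2*P) = 5 + 2*P*(-1 + P))
w(5)*(m(-1) + D(6)) = (5*(4 + 5))*((5 - 2*(-1) + 2*(-1)**2) + (1 + 6)) = (5*9)*((5 + 2 + 2*1) + 7) = 45*((5 + 2 + 2) + 7) = 45*(9 + 7) = 45*16 = 720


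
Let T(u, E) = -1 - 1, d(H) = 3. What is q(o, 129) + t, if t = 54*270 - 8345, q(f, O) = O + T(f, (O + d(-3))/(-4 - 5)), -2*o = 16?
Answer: 6362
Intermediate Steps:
o = -8 (o = -½*16 = -8)
T(u, E) = -2
q(f, O) = -2 + O (q(f, O) = O - 2 = -2 + O)
t = 6235 (t = 14580 - 8345 = 6235)
q(o, 129) + t = (-2 + 129) + 6235 = 127 + 6235 = 6362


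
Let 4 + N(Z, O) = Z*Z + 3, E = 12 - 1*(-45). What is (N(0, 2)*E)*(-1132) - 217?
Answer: 64307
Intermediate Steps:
E = 57 (E = 12 + 45 = 57)
N(Z, O) = -1 + Z² (N(Z, O) = -4 + (Z*Z + 3) = -4 + (Z² + 3) = -4 + (3 + Z²) = -1 + Z²)
(N(0, 2)*E)*(-1132) - 217 = ((-1 + 0²)*57)*(-1132) - 217 = ((-1 + 0)*57)*(-1132) - 217 = -1*57*(-1132) - 217 = -57*(-1132) - 217 = 64524 - 217 = 64307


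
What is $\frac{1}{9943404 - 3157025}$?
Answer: $\frac{1}{6786379} \approx 1.4735 \cdot 10^{-7}$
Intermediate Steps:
$\frac{1}{9943404 - 3157025} = \frac{1}{6786379}$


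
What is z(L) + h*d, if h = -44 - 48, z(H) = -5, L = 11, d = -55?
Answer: 5055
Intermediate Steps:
h = -92
z(L) + h*d = -5 - 92*(-55) = -5 + 5060 = 5055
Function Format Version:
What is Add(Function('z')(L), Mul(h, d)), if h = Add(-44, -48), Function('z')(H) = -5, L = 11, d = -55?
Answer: 5055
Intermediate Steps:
h = -92
Add(Function('z')(L), Mul(h, d)) = Add(-5, Mul(-92, -55)) = Add(-5, 5060) = 5055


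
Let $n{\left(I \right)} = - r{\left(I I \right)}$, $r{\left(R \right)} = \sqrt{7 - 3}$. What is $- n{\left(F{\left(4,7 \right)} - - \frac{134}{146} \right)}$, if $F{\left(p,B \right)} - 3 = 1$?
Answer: $2$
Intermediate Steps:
$F{\left(p,B \right)} = 4$ ($F{\left(p,B \right)} = 3 + 1 = 4$)
$r{\left(R \right)} = 2$ ($r{\left(R \right)} = \sqrt{4} = 2$)
$n{\left(I \right)} = -2$ ($n{\left(I \right)} = \left(-1\right) 2 = -2$)
$- n{\left(F{\left(4,7 \right)} - - \frac{134}{146} \right)} = \left(-1\right) \left(-2\right) = 2$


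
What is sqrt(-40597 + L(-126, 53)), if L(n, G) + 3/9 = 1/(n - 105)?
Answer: I*sqrt(240701615)/77 ≈ 201.49*I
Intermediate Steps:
L(n, G) = -1/3 + 1/(-105 + n) (L(n, G) = -1/3 + 1/(n - 105) = -1/3 + 1/(-105 + n))
sqrt(-40597 + L(-126, 53)) = sqrt(-40597 + (108 - 1*(-126))/(3*(-105 - 126))) = sqrt(-40597 + (1/3)*(108 + 126)/(-231)) = sqrt(-40597 + (1/3)*(-1/231)*234) = sqrt(-40597 - 26/77) = sqrt(-3125995/77) = I*sqrt(240701615)/77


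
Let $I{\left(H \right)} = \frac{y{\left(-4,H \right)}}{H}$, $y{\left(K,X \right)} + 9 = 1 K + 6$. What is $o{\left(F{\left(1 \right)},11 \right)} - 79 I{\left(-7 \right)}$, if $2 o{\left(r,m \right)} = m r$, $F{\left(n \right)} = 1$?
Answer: $- \frac{147}{2} \approx -73.5$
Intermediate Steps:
$y{\left(K,X \right)} = -3 + K$ ($y{\left(K,X \right)} = -9 + \left(1 K + 6\right) = -9 + \left(K + 6\right) = -9 + \left(6 + K\right) = -3 + K$)
$o{\left(r,m \right)} = \frac{m r}{2}$
$I{\left(H \right)} = - \frac{7}{H}$ ($I{\left(H \right)} = \frac{-3 - 4}{H} = - \frac{7}{H}$)
$o{\left(F{\left(1 \right)},11 \right)} - 79 I{\left(-7 \right)} = \frac{1}{2} \cdot 11 \cdot 1 - 79 \left(- \frac{7}{-7}\right) = \frac{11}{2} - 79 \left(\left(-7\right) \left(- \frac{1}{7}\right)\right) = \frac{11}{2} - 79 = - \frac{147}{2}$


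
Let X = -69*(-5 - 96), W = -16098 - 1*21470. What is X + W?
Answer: -30599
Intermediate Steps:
W = -37568 (W = -16098 - 21470 = -37568)
X = 6969 (X = -69*(-101) = 6969)
X + W = 6969 - 37568 = -30599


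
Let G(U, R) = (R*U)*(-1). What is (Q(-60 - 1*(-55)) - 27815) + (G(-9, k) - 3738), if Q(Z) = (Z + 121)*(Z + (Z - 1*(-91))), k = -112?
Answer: -23165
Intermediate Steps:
G(U, R) = -R*U
Q(Z) = (91 + 2*Z)*(121 + Z) (Q(Z) = (121 + Z)*(Z + (Z + 91)) = (121 + Z)*(Z + (91 + Z)) = (121 + Z)*(91 + 2*Z) = (91 + 2*Z)*(121 + Z))
(Q(-60 - 1*(-55)) - 27815) + (G(-9, k) - 3738) = ((11011 + 2*(-60 - 1*(-55))**2 + 333*(-60 - 1*(-55))) - 27815) + (-1*(-112)*(-9) - 3738) = ((11011 + 2*(-60 + 55)**2 + 333*(-60 + 55)) - 27815) + (-1008 - 3738) = ((11011 + 2*(-5)**2 + 333*(-5)) - 27815) - 4746 = ((11011 + 2*25 - 1665) - 27815) - 4746 = ((11011 + 50 - 1665) - 27815) - 4746 = (9396 - 27815) - 4746 = -18419 - 4746 = -23165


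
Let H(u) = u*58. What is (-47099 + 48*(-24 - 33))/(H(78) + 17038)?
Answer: -49835/21562 ≈ -2.3112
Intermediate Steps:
H(u) = 58*u
(-47099 + 48*(-24 - 33))/(H(78) + 17038) = (-47099 + 48*(-24 - 33))/(58*78 + 17038) = (-47099 + 48*(-57))/(4524 + 17038) = (-47099 - 2736)/21562 = -49835*1/21562 = -49835/21562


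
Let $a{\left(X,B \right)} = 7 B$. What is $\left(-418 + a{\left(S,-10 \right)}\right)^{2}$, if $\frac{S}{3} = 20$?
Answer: $238144$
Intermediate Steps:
$S = 60$ ($S = 3 \cdot 20 = 60$)
$\left(-418 + a{\left(S,-10 \right)}\right)^{2} = \left(-418 + 7 \left(-10\right)\right)^{2} = \left(-418 - 70\right)^{2} = \left(-488\right)^{2} = 238144$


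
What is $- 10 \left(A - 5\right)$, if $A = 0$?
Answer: $50$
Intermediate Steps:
$- 10 \left(A - 5\right) = - 10 \left(0 - 5\right) = \left(-10\right) \left(-5\right) = 50$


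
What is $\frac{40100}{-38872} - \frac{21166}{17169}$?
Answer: $- \frac{377810413}{166848342} \approx -2.2644$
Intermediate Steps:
$\frac{40100}{-38872} - \frac{21166}{17169} = 40100 \left(- \frac{1}{38872}\right) - \frac{21166}{17169} = - \frac{10025}{9718} - \frac{21166}{17169} = - \frac{377810413}{166848342}$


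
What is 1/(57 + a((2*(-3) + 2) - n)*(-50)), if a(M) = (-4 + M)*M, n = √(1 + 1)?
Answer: -1643/1979449 + 600*√2/1979449 ≈ -0.00040136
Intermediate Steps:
n = √2 ≈ 1.4142
a(M) = M*(-4 + M)
1/(57 + a((2*(-3) + 2) - n)*(-50)) = 1/(57 + (((2*(-3) + 2) - √2)*(-4 + ((2*(-3) + 2) - √2)))*(-50)) = 1/(57 + (((-6 + 2) - √2)*(-4 + ((-6 + 2) - √2)))*(-50)) = 1/(57 + ((-4 - √2)*(-4 + (-4 - √2)))*(-50)) = 1/(57 + ((-4 - √2)*(-8 - √2))*(-50)) = 1/(57 + ((-8 - √2)*(-4 - √2))*(-50)) = 1/(57 - 50*(-8 - √2)*(-4 - √2))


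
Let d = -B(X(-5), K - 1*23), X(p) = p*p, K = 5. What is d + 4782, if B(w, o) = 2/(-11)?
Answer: 52604/11 ≈ 4782.2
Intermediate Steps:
X(p) = p²
B(w, o) = -2/11 (B(w, o) = 2*(-1/11) = -2/11)
d = 2/11 (d = -1*(-2/11) = 2/11 ≈ 0.18182)
d + 4782 = 2/11 + 4782 = 52604/11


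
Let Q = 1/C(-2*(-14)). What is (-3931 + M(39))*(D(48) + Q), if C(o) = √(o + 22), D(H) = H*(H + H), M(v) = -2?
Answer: -18123264 - 3933*√2/10 ≈ -1.8124e+7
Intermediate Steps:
D(H) = 2*H² (D(H) = H*(2*H) = 2*H²)
C(o) = √(22 + o)
Q = √2/10 (Q = 1/(√(22 - 2*(-14))) = 1/(√(22 + 28)) = 1/(√50) = 1/(5*√2) = √2/10 ≈ 0.14142)
(-3931 + M(39))*(D(48) + Q) = (-3931 - 2)*(2*48² + √2/10) = -3933*(2*2304 + √2/10) = -3933*(4608 + √2/10) = -18123264 - 3933*√2/10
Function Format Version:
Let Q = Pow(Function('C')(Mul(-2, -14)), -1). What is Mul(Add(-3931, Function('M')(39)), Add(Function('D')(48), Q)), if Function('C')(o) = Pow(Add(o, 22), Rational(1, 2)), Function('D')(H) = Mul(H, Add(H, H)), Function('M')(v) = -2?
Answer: Add(-18123264, Mul(Rational(-3933, 10), Pow(2, Rational(1, 2)))) ≈ -1.8124e+7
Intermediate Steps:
Function('D')(H) = Mul(2, Pow(H, 2)) (Function('D')(H) = Mul(H, Mul(2, H)) = Mul(2, Pow(H, 2)))
Function('C')(o) = Pow(Add(22, o), Rational(1, 2))
Q = Mul(Rational(1, 10), Pow(2, Rational(1, 2))) (Q = Pow(Pow(Add(22, Mul(-2, -14)), Rational(1, 2)), -1) = Pow(Pow(Add(22, 28), Rational(1, 2)), -1) = Pow(Pow(50, Rational(1, 2)), -1) = Pow(Mul(5, Pow(2, Rational(1, 2))), -1) = Mul(Rational(1, 10), Pow(2, Rational(1, 2))) ≈ 0.14142)
Mul(Add(-3931, Function('M')(39)), Add(Function('D')(48), Q)) = Mul(Add(-3931, -2), Add(Mul(2, Pow(48, 2)), Mul(Rational(1, 10), Pow(2, Rational(1, 2))))) = Mul(-3933, Add(Mul(2, 2304), Mul(Rational(1, 10), Pow(2, Rational(1, 2))))) = Mul(-3933, Add(4608, Mul(Rational(1, 10), Pow(2, Rational(1, 2))))) = Add(-18123264, Mul(Rational(-3933, 10), Pow(2, Rational(1, 2))))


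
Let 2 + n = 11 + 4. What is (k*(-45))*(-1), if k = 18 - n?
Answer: 225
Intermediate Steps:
n = 13 (n = -2 + (11 + 4) = -2 + 15 = 13)
k = 5 (k = 18 - 1*13 = 18 - 13 = 5)
(k*(-45))*(-1) = (5*(-45))*(-1) = -225*(-1) = 225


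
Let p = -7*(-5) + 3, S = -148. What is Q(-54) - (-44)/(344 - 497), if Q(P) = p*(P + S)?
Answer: -1174472/153 ≈ -7676.3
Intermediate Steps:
p = 38 (p = 35 + 3 = 38)
Q(P) = -5624 + 38*P (Q(P) = 38*(P - 148) = 38*(-148 + P) = -5624 + 38*P)
Q(-54) - (-44)/(344 - 497) = (-5624 + 38*(-54)) - (-44)/(344 - 497) = (-5624 - 2052) - (-44)/(-153) = -7676 - (-1)*(-44)/153 = -7676 - 1*44/153 = -7676 - 44/153 = -1174472/153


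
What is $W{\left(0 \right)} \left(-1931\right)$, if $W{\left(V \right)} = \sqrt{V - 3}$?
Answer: $- 1931 i \sqrt{3} \approx - 3344.6 i$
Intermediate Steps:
$W{\left(V \right)} = \sqrt{-3 + V}$
$W{\left(0 \right)} \left(-1931\right) = \sqrt{-3 + 0} \left(-1931\right) = \sqrt{-3} \left(-1931\right) = i \sqrt{3} \left(-1931\right) = - 1931 i \sqrt{3}$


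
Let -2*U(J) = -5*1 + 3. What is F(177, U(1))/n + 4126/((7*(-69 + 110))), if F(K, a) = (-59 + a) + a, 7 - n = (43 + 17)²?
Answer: 14841077/1031191 ≈ 14.392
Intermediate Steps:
U(J) = 1 (U(J) = -(-5*1 + 3)/2 = -(-5 + 3)/2 = -½*(-2) = 1)
n = -3593 (n = 7 - (43 + 17)² = 7 - 1*60² = 7 - 1*3600 = 7 - 3600 = -3593)
F(K, a) = -59 + 2*a
F(177, U(1))/n + 4126/((7*(-69 + 110))) = (-59 + 2*1)/(-3593) + 4126/((7*(-69 + 110))) = (-59 + 2)*(-1/3593) + 4126/((7*41)) = -57*(-1/3593) + 4126/287 = 57/3593 + 4126*(1/287) = 57/3593 + 4126/287 = 14841077/1031191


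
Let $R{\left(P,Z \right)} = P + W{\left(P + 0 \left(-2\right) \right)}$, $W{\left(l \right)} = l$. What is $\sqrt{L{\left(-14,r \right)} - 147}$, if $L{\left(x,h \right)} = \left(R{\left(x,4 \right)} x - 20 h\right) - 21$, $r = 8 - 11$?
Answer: $2 \sqrt{71} \approx 16.852$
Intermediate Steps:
$R{\left(P,Z \right)} = 2 P$ ($R{\left(P,Z \right)} = P + \left(P + 0 \left(-2\right)\right) = P + \left(P + 0\right) = P + P = 2 P$)
$r = -3$
$L{\left(x,h \right)} = -21 - 20 h + 2 x^{2}$ ($L{\left(x,h \right)} = \left(2 x x - 20 h\right) - 21 = \left(2 x^{2} - 20 h\right) - 21 = \left(- 20 h + 2 x^{2}\right) - 21 = -21 - 20 h + 2 x^{2}$)
$\sqrt{L{\left(-14,r \right)} - 147} = \sqrt{\left(-21 - -60 + 2 \left(-14\right)^{2}\right) - 147} = \sqrt{\left(-21 + 60 + 2 \cdot 196\right) - 147} = \sqrt{\left(-21 + 60 + 392\right) - 147} = \sqrt{431 - 147} = \sqrt{284} = 2 \sqrt{71}$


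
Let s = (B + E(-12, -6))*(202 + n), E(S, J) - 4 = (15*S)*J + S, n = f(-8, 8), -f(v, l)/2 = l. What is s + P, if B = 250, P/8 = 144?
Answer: 247044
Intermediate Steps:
f(v, l) = -2*l
P = 1152 (P = 8*144 = 1152)
n = -16 (n = -2*8 = -16)
E(S, J) = 4 + S + 15*J*S (E(S, J) = 4 + ((15*S)*J + S) = 4 + (15*J*S + S) = 4 + (S + 15*J*S) = 4 + S + 15*J*S)
s = 245892 (s = (250 + (4 - 12 + 15*(-6)*(-12)))*(202 - 16) = (250 + (4 - 12 + 1080))*186 = (250 + 1072)*186 = 1322*186 = 245892)
s + P = 245892 + 1152 = 247044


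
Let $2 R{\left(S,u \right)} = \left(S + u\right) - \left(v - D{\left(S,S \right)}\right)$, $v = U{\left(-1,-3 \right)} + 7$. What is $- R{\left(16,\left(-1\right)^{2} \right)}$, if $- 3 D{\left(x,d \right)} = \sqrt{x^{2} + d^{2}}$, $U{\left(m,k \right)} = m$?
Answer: $- \frac{11}{2} + \frac{8 \sqrt{2}}{3} \approx -1.7288$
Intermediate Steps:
$D{\left(x,d \right)} = - \frac{\sqrt{d^{2} + x^{2}}}{3}$ ($D{\left(x,d \right)} = - \frac{\sqrt{x^{2} + d^{2}}}{3} = - \frac{\sqrt{d^{2} + x^{2}}}{3}$)
$v = 6$ ($v = -1 + 7 = 6$)
$R{\left(S,u \right)} = -3 + \frac{S}{2} + \frac{u}{2} - \frac{\sqrt{2} \sqrt{S^{2}}}{6}$ ($R{\left(S,u \right)} = \frac{\left(S + u\right) - \left(6 + \frac{\sqrt{S^{2} + S^{2}}}{3}\right)}{2} = \frac{\left(S + u\right) - \left(6 + \frac{\sqrt{2 S^{2}}}{3}\right)}{2} = \frac{\left(S + u\right) - \left(6 + \frac{\sqrt{2} \sqrt{S^{2}}}{3}\right)}{2} = \frac{-6 + S + u - \frac{\sqrt{2} \sqrt{S^{2}}}{3}}{2} = -3 + \frac{S}{2} + \frac{u}{2} - \frac{\sqrt{2} \sqrt{S^{2}}}{6}$)
$- R{\left(16,\left(-1\right)^{2} \right)} = - (-3 + \frac{1}{2} \cdot 16 + \frac{\left(-1\right)^{2}}{2} - \frac{\sqrt{2} \sqrt{16^{2}}}{6}) = - (-3 + 8 + \frac{1}{2} \cdot 1 - \frac{\sqrt{2} \sqrt{256}}{6}) = - (-3 + 8 + \frac{1}{2} - \frac{1}{6} \sqrt{2} \cdot 16) = - (-3 + 8 + \frac{1}{2} - \frac{8 \sqrt{2}}{3}) = - (\frac{11}{2} - \frac{8 \sqrt{2}}{3}) = - \frac{11}{2} + \frac{8 \sqrt{2}}{3}$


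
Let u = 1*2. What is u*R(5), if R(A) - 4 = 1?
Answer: 10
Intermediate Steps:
R(A) = 5 (R(A) = 4 + 1 = 5)
u = 2
u*R(5) = 2*5 = 10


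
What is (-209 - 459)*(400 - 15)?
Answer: -257180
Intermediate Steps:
(-209 - 459)*(400 - 15) = -668*385 = -257180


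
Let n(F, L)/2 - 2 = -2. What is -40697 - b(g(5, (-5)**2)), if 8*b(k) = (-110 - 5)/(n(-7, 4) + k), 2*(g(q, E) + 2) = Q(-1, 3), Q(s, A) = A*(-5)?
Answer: -3093087/76 ≈ -40699.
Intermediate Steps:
n(F, L) = 0 (n(F, L) = 4 + 2*(-2) = 4 - 4 = 0)
Q(s, A) = -5*A
g(q, E) = -19/2 (g(q, E) = -2 + (-5*3)/2 = -2 + (1/2)*(-15) = -2 - 15/2 = -19/2)
b(k) = -115/(8*k) (b(k) = ((-110 - 5)/(0 + k))/8 = (-115/k)/8 = -115/(8*k))
-40697 - b(g(5, (-5)**2)) = -40697 - (-115)/(8*(-19/2)) = -40697 - (-115)*(-2)/(8*19) = -40697 - 1*115/76 = -40697 - 115/76 = -3093087/76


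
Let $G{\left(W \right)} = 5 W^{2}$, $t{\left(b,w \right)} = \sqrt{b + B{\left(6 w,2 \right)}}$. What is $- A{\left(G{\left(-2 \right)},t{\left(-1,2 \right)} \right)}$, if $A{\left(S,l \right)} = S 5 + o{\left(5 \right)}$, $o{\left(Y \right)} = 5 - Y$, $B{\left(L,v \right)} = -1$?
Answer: $-100$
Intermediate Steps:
$t{\left(b,w \right)} = \sqrt{-1 + b}$ ($t{\left(b,w \right)} = \sqrt{b - 1} = \sqrt{-1 + b}$)
$A{\left(S,l \right)} = 5 S$ ($A{\left(S,l \right)} = S 5 + \left(5 - 5\right) = 5 S + \left(5 - 5\right) = 5 S + 0 = 5 S$)
$- A{\left(G{\left(-2 \right)},t{\left(-1,2 \right)} \right)} = - 5 \cdot 5 \left(-2\right)^{2} = - 5 \cdot 5 \cdot 4 = - 5 \cdot 20 = \left(-1\right) 100 = -100$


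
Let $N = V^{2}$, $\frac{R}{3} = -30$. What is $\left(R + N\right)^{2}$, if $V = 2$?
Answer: $7396$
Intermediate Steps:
$R = -90$ ($R = 3 \left(-30\right) = -90$)
$N = 4$ ($N = 2^{2} = 4$)
$\left(R + N\right)^{2} = \left(-90 + 4\right)^{2} = \left(-86\right)^{2} = 7396$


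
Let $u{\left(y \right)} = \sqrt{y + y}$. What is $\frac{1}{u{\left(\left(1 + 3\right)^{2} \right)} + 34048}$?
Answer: $\frac{1064}{36227071} - \frac{\sqrt{2}}{289816568} \approx 2.9365 \cdot 10^{-5}$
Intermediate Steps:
$u{\left(y \right)} = \sqrt{2} \sqrt{y}$ ($u{\left(y \right)} = \sqrt{2 y} = \sqrt{2} \sqrt{y}$)
$\frac{1}{u{\left(\left(1 + 3\right)^{2} \right)} + 34048} = \frac{1}{\sqrt{2} \sqrt{\left(1 + 3\right)^{2}} + 34048} = \frac{1}{\sqrt{2} \sqrt{4^{2}} + 34048} = \frac{1}{\sqrt{2} \sqrt{16} + 34048} = \frac{1}{\sqrt{2} \cdot 4 + 34048} = \frac{1}{4 \sqrt{2} + 34048} = \frac{1}{34048 + 4 \sqrt{2}}$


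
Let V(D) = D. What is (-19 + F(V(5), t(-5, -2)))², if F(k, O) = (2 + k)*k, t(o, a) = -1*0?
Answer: 256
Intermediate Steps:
t(o, a) = 0
F(k, O) = k*(2 + k)
(-19 + F(V(5), t(-5, -2)))² = (-19 + 5*(2 + 5))² = (-19 + 5*7)² = (-19 + 35)² = 16² = 256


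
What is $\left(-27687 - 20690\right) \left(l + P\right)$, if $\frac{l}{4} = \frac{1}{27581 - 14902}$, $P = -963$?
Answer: $\frac{590677026121}{12679} \approx 4.6587 \cdot 10^{7}$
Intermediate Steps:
$l = \frac{4}{12679}$ ($l = \frac{4}{27581 - 14902} = \frac{4}{12679} \approx 0.00031548$)
$\left(-27687 - 20690\right) \left(l + P\right) = \left(-27687 - 20690\right) \left(\frac{4}{12679} - 963\right) = \left(-48377\right) \left(- \frac{12209873}{12679}\right) = \frac{590677026121}{12679}$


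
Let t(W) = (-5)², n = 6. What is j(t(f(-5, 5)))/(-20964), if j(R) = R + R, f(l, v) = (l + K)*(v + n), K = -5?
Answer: -25/10482 ≈ -0.0023850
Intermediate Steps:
f(l, v) = (-5 + l)*(6 + v) (f(l, v) = (l - 5)*(v + 6) = (-5 + l)*(6 + v))
t(W) = 25
j(R) = 2*R
j(t(f(-5, 5)))/(-20964) = (2*25)/(-20964) = 50*(-1/20964) = -25/10482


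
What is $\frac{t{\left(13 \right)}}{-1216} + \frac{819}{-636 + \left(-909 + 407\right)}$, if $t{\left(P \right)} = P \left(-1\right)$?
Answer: $- \frac{490555}{691904} \approx -0.70899$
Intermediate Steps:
$t{\left(P \right)} = - P$
$\frac{t{\left(13 \right)}}{-1216} + \frac{819}{-636 + \left(-909 + 407\right)} = \frac{\left(-1\right) 13}{-1216} + \frac{819}{-636 + \left(-909 + 407\right)} = \left(-13\right) \left(- \frac{1}{1216}\right) + \frac{819}{-636 - 502} = \frac{13}{1216} + \frac{819}{-1138} = \frac{13}{1216} + 819 \left(- \frac{1}{1138}\right) = \frac{13}{1216} - \frac{819}{1138} = - \frac{490555}{691904}$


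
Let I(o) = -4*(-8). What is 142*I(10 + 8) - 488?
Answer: 4056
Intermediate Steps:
I(o) = 32
142*I(10 + 8) - 488 = 142*32 - 488 = 4544 - 488 = 4056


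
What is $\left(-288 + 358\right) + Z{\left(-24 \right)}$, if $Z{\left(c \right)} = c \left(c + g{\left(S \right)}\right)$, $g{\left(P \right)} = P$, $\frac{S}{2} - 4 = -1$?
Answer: $502$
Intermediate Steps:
$S = 6$ ($S = 8 + 2 \left(-1\right) = 8 - 2 = 6$)
$Z{\left(c \right)} = c \left(6 + c\right)$ ($Z{\left(c \right)} = c \left(c + 6\right) = c \left(6 + c\right)$)
$\left(-288 + 358\right) + Z{\left(-24 \right)} = \left(-288 + 358\right) - 24 \left(6 - 24\right) = 70 - -432 = 70 + 432 = 502$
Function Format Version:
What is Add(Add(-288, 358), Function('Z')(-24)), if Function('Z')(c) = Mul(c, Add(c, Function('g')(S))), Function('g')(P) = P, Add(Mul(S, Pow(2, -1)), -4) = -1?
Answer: 502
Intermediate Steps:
S = 6 (S = Add(8, Mul(2, -1)) = Add(8, -2) = 6)
Function('Z')(c) = Mul(c, Add(6, c)) (Function('Z')(c) = Mul(c, Add(c, 6)) = Mul(c, Add(6, c)))
Add(Add(-288, 358), Function('Z')(-24)) = Add(Add(-288, 358), Mul(-24, Add(6, -24))) = Add(70, Mul(-24, -18)) = Add(70, 432) = 502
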